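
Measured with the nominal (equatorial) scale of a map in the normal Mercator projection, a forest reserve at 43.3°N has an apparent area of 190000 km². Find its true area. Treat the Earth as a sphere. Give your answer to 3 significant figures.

The Mercator projection is conformal; its linear scale factor is the same in every direction and equals sec φ = 1/cos φ.
Areal scale = k² = sec²φ = 1/cos²(43.3°) = 1/0.7278² = 1.888.
True area = apparent / (areal scale) = 190000 / 1.888 ≈ 101000 km².

101000 km²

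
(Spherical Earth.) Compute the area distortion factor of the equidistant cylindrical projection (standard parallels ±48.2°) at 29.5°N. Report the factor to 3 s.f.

0.766

The equidistant cylindrical projection with φ₀ = 48.2° has h = 1 (meridians true) and k = cos φ₀ / cos φ along parallels.
Areal scale = h·k = 1 × cos φ₀ / cos φ; at 29.5°, h = 1.000, k = 0.7658, so h·k = 0.7658.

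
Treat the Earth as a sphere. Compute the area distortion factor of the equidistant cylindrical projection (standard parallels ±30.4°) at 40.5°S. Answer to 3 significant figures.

1.13

With standard parallel φ₀ = 30.4°, the equirectangular projection gives x = Rλ cos φ₀, y = Rφ, so h = 1 and k = cos 30.4° / cos φ.
Areal scale = h·k = 1 × cos φ₀ / cos φ; at 40.5°, h = 1.000, k = 1.134, so h·k = 1.134.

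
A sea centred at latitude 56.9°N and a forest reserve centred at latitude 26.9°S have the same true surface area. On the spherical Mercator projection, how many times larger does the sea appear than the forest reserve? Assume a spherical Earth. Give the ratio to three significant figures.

Mercator areal scale is sec²φ.
At 56.9°: sec²(56.9°) = 1/0.5461² = 3.353.
At 26.9°: sec²(26.9°) = 1/0.8918² = 1.257.
Ratio = 3.353/1.257 = cos²(26.9°)/cos²(56.9°) ≈ 2.67.

2.67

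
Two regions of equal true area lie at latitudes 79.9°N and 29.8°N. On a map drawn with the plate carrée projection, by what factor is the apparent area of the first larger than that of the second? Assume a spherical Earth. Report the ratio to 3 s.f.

In the plate carrée (x = Rλ, y = Rφ), meridians are true-scale (h = 1) and parallels are stretched by k = sec φ.
Areal scale at 79.9°: h·k = 1.000 × 5.702 = 5.702.
Areal scale at 29.8°: h·k = 1.000 × 1.152 = 1.152.
Ratio = 5.702/1.152 ≈ 4.95.

4.95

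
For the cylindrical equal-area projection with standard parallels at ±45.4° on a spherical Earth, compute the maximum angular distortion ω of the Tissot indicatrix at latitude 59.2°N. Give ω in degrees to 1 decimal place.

35.6°

Cylindrical equal-area (φ₀ = 45.4°): h = cos φ / cos 45.4° along meridians, k = cos 45.4° / cos φ along parallels; h·k = 1.
At 59.2°: h = 0.7292, k = 1.371; principal scales a = 1.371, b = 0.7292.
sin(ω/2) = (a − b)/(a + b) = 0.6420/2.101 = 0.3057, so ω = 2 arcsin(0.3057) ≈ 35.6°.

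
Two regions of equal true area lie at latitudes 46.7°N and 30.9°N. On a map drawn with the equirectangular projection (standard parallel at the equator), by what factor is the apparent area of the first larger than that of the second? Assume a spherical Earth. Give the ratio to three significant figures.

1.25

For the equirectangular projection with φ₀ = 0 (plate carrée), h = 1 along meridians and k = sec φ along parallels.
Areal scale at 46.7°: h·k = 1.000 × 1.458 = 1.458.
Areal scale at 30.9°: h·k = 1.000 × 1.165 = 1.165.
Ratio = 1.458/1.165 ≈ 1.25.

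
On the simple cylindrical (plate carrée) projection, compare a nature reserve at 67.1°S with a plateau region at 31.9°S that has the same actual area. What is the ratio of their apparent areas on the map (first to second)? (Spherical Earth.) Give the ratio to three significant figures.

Plate carrée maps x = Rλ, y = Rφ. The meridian scale is h = 1 and the parallel scale is k = 1/cos φ = sec φ.
Areal scale at 67.1°: h·k = 1.000 × 2.570 = 2.570.
Areal scale at 31.9°: h·k = 1.000 × 1.178 = 1.178.
Ratio = 2.570/1.178 ≈ 2.18.

2.18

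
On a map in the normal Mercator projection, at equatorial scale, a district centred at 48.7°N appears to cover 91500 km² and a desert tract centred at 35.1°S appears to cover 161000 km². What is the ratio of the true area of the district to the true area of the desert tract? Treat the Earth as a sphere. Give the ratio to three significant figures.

Since Mercator area scale is 1/cos²φ, the true area equals the apparent area multiplied by cos²φ.
True area of district: 91500 × cos²(48.7°) = 91500 × 0.4356 = 39860 km².
True area of desert tract: 161000 × cos²(35.1°) = 161000 × 0.6694 = 107800 km².
Ratio = 39860 / 107800 ≈ 0.370.

0.370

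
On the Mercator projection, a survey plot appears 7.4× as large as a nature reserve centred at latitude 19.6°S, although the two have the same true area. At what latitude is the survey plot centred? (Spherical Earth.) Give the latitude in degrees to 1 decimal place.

Mercator areal scale is sec²φ, so apparent-area ratio = sec²φ₁ / sec²φ₂ = cos²φ₂ / cos²φ₁.
cos²φ₂ / cos²φ₁ = 7.4  ⇒  cos φ₁ = cos 19.6° / √7.4 = 0.9421/2.720 = 0.3463.
φ₁ = arccos(0.3463) ≈ 69.7°.

69.7°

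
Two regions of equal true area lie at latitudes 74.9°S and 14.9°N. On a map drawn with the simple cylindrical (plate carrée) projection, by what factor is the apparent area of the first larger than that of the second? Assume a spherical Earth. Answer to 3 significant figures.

Plate carrée maps x = Rλ, y = Rφ. The meridian scale is h = 1 and the parallel scale is k = 1/cos φ = sec φ.
Areal scale at 74.9°: h·k = 1.000 × 3.839 = 3.839.
Areal scale at 14.9°: h·k = 1.000 × 1.035 = 1.035.
Ratio = 3.839/1.035 ≈ 3.71.

3.71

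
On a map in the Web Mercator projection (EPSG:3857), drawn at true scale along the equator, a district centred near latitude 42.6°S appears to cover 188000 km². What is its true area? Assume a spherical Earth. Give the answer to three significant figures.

For Mercator, h = k = sec φ (a conformal cylindrical projection has a single point scale, 1/cos φ).
Areal scale = k² = sec²φ = 1/cos²(42.6°) = 1/0.7361² = 1.846.
True area = apparent / (areal scale) = 188000 / 1.846 ≈ 102000 km².

102000 km²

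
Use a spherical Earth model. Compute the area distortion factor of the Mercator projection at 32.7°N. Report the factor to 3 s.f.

1.41

Mercator is conformal, so the point scale is isotropic: h = k = sec φ = 1/cos φ.
Areal scale = k² = sec²φ = 1/cos²(32.7°) = 1/0.8415² = 1.412.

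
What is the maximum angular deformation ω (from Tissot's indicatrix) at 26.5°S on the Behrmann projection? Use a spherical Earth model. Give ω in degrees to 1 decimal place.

Behrmann is a cylindrical equal-area projection with standard parallels at ±30°. For cylindrical equal-area with standard parallel φ₀, h = cos φ / cos φ₀ and k = cos φ₀ / cos φ, so h·k = 1.
At 26.5°: h = 1.033, k = 0.9677; principal scales a = 1.033, b = 0.9677.
sin(ω/2) = (a − b)/(a + b) = 0.06568/2.001 = 0.03282, so ω = 2 arcsin(0.03282) ≈ 3.8°.

3.8°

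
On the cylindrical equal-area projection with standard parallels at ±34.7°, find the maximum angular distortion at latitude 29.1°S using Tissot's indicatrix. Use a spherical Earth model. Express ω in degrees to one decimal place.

A cylindrical equal-area projection with standard parallel φ₀ has meridian scale h = cos φ / cos φ₀ and parallel scale k = cos φ₀ / cos φ (so areas are preserved, h·k = 1).
At 29.1°: h = 1.063, k = 0.9409; principal scales a = 1.063, b = 0.9409.
sin(ω/2) = (a − b)/(a + b) = 0.1219/2.004 = 0.06083, so ω = 2 arcsin(0.06083) ≈ 7.0°.

7.0°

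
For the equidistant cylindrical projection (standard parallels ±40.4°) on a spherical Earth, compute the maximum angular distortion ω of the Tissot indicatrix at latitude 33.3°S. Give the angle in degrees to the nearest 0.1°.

5.3°

With standard parallel φ₀ = 40.4°, the equirectangular projection gives x = Rλ cos φ₀, y = Rφ, so h = 1 and k = cos 40.4° / cos φ.
At 33.3°: h = 1.000, k = 0.9111; principal scales a = 1.000, b = 0.9111.
sin(ω/2) = (a − b)/(a + b) = 0.08886/1.911 = 0.04650, so ω = 2 arcsin(0.04650) ≈ 5.3°.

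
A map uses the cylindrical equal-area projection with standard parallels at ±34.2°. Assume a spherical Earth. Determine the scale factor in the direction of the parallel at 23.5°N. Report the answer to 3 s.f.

Cylindrical equal-area (φ₀ = 34.2°): h = cos φ / cos 34.2° along meridians, k = cos 34.2° / cos φ along parallels; h·k = 1.
k = cos 34.2° / cos 23.5° = 0.8271/0.9171 = 0.9019.

0.902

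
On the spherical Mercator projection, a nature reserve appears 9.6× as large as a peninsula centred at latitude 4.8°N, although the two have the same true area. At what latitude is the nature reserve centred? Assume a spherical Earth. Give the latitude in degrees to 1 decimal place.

71.2°

For equal true areas on Mercator, apparent areas scale as sec²φ, so the ratio is cos²φ₂ / cos²φ₁.
cos²φ₂ / cos²φ₁ = 9.6  ⇒  cos φ₁ = cos 4.8° / √9.6 = 0.9965/3.098 = 0.3216.
φ₁ = arccos(0.3216) ≈ 71.2°.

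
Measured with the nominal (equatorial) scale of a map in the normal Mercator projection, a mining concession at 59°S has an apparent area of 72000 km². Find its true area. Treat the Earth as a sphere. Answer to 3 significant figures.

Mercator is conformal, so the point scale is isotropic: h = k = sec φ = 1/cos φ.
Areal scale = k² = sec²φ = 1/cos²(59°) = 1/0.5150² = 3.770.
True area = apparent / (areal scale) = 72000 / 3.770 ≈ 19100 km².

19100 km²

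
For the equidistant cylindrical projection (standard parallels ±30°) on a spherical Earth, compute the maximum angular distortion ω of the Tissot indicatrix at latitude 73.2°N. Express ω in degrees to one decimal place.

59.9°

In the equirectangular projection with standard parallel φ₀ = 30° (x = Rλ cos φ₀, y = Rφ), meridians are true-scale (h = 1) and the parallel scale is k = cos φ₀ / cos φ.
At 73.2°: h = 1.000, k = 2.996; principal scales a = 2.996, b = 1.000.
sin(ω/2) = (a − b)/(a + b) = 1.996/3.996 = 0.4995, so ω = 2 arcsin(0.4995) ≈ 59.9°.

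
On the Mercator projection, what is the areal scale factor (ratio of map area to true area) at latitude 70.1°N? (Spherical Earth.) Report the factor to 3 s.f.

8.63

Mercator is conformal, so the point scale is isotropic: h = k = sec φ = 1/cos φ.
Areal scale = k² = sec²φ = 1/cos²(70.1°) = 1/0.3404² = 8.631.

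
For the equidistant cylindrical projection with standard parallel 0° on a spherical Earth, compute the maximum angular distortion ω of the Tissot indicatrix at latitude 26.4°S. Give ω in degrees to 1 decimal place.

In the plate carrée (x = Rλ, y = Rφ), meridians are true-scale (h = 1) and parallels are stretched by k = sec φ.
At 26.4°: h = 1.000, k = 1.116; principal scales a = 1.116, b = 1.000.
sin(ω/2) = (a − b)/(a + b) = 0.1164/2.116 = 0.05501, so ω = 2 arcsin(0.05501) ≈ 6.3°.

6.3°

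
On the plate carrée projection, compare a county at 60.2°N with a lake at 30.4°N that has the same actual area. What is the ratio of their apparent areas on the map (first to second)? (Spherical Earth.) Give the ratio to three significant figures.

Plate carrée maps x = Rλ, y = Rφ. The meridian scale is h = 1 and the parallel scale is k = 1/cos φ = sec φ.
Areal scale at 60.2°: h·k = 1.000 × 2.012 = 2.012.
Areal scale at 30.4°: h·k = 1.000 × 1.159 = 1.159.
Ratio = 2.012/1.159 ≈ 1.74.

1.74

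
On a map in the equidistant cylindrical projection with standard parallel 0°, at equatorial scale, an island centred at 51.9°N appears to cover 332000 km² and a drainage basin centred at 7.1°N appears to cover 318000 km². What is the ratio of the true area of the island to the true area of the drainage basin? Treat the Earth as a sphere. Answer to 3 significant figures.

0.649

Plate carrée has h = 1 and k = sec φ, giving areal scale sec φ; true area = (apparent area) · cos φ.
True area of island: 332000 × cos(51.9°) = 332000 × 0.6170 = 204900 km².
True area of drainage basin: 318000 × cos(7.1°) = 318000 × 0.9923 = 315600 km².
Ratio = 204900 / 315600 ≈ 0.649.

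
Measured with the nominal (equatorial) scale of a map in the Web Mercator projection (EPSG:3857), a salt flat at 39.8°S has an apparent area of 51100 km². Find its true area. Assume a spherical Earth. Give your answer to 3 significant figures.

30200 km²

The Mercator projection is conformal; its linear scale factor is the same in every direction and equals sec φ = 1/cos φ.
Areal scale = k² = sec²φ = 1/cos²(39.8°) = 1/0.7683² = 1.694.
True area = apparent / (areal scale) = 51100 / 1.694 ≈ 30200 km².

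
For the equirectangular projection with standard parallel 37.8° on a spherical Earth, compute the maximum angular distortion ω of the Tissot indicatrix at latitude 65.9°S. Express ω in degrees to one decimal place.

With standard parallel φ₀ = 37.8°, the equirectangular projection gives x = Rλ cos φ₀, y = Rφ, so h = 1 and k = cos 37.8° / cos φ.
At 65.9°: h = 1.000, k = 1.935; principal scales a = 1.935, b = 1.000.
sin(ω/2) = (a − b)/(a + b) = 0.9351/2.935 = 0.3186, so ω = 2 arcsin(0.3186) ≈ 37.2°.

37.2°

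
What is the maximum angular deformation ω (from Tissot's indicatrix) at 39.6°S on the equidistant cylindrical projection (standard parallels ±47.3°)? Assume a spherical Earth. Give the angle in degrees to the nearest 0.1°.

7.3°

The equidistant cylindrical projection with φ₀ = 47.3° has h = 1 (meridians true) and k = cos φ₀ / cos φ along parallels.
At 39.6°: h = 1.000, k = 0.8801; principal scales a = 1.000, b = 0.8801.
sin(ω/2) = (a − b)/(a + b) = 0.1199/1.880 = 0.06375, so ω = 2 arcsin(0.06375) ≈ 7.3°.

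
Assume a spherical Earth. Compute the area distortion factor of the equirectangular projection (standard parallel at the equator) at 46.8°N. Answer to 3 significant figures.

1.46

In the plate carrée (x = Rλ, y = Rφ), meridians are true-scale (h = 1) and parallels are stretched by k = sec φ.
Areal scale = h·k = 1 × sec φ; at 46.8°, h = 1.000, k = 1.461, so h·k = 1.461.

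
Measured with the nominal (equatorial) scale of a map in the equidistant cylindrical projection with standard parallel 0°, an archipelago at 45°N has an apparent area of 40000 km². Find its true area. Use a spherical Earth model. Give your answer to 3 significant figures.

For the equirectangular projection with φ₀ = 0 (plate carrée), h = 1 along meridians and k = sec φ along parallels.
Areal scale = h·k = 1 × sec φ; at 45°, h = 1.000, k = 1.414, so h·k = 1.414.
True area = apparent / (areal scale) = 40000 / 1.414 ≈ 28300 km².

28300 km²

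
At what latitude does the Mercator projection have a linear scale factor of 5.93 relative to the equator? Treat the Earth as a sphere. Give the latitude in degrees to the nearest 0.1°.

Mercator scale is k = sec φ = 1/cos φ.
1/cos φ = 5.93  ⇒  cos φ = 0.1686  ⇒  φ = arccos(0.1686) ≈ 80.3°.

80.3°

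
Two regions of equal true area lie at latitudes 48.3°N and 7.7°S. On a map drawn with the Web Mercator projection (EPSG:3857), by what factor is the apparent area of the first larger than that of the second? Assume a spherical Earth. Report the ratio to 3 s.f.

Mercator areal scale is sec²φ.
At 48.3°: sec²(48.3°) = 1/0.6652² = 2.260.
At 7.7°: sec²(7.7°) = 1/0.9910² = 1.018.
Ratio = 2.260/1.018 = cos²(7.7°)/cos²(48.3°) ≈ 2.22.

2.22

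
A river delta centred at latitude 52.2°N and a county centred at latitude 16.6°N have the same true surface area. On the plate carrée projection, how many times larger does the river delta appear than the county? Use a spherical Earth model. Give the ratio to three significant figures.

For the equirectangular projection with φ₀ = 0 (plate carrée), h = 1 along meridians and k = sec φ along parallels.
Areal scale at 52.2°: h·k = 1.000 × 1.632 = 1.632.
Areal scale at 16.6°: h·k = 1.000 × 1.043 = 1.043.
Ratio = 1.632/1.043 ≈ 1.56.

1.56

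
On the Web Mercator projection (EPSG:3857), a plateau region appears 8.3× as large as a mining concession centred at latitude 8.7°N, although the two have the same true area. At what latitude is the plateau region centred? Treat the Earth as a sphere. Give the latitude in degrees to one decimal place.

Mercator areal scale is sec²φ, so apparent-area ratio = sec²φ₁ / sec²φ₂ = cos²φ₂ / cos²φ₁.
cos²φ₂ / cos²φ₁ = 8.3  ⇒  cos φ₁ = cos 8.7° / √8.3 = 0.9885/2.881 = 0.3431.
φ₁ = arccos(0.3431) ≈ 69.9°.

69.9°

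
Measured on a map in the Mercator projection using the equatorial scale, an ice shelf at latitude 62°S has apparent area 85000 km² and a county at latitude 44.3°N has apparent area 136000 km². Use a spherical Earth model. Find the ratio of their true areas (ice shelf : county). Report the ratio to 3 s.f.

Mercator's areal exaggeration is sec²φ; hence true area = (apparent area) · cos²φ.
True area of ice shelf: 85000 × cos²(62°) = 85000 × 0.2204 = 18730 km².
True area of county: 136000 × cos²(44.3°) = 136000 × 0.5122 = 69660 km².
Ratio = 18730 / 69660 ≈ 0.269.

0.269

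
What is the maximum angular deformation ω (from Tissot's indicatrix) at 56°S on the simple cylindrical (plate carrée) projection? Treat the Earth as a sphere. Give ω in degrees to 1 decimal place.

32.8°

Plate carrée maps x = Rλ, y = Rφ. The meridian scale is h = 1 and the parallel scale is k = 1/cos φ = sec φ.
At 56°: h = 1.000, k = 1.788; principal scales a = 1.788, b = 1.000.
sin(ω/2) = (a − b)/(a + b) = 0.7883/2.788 = 0.2827, so ω = 2 arcsin(0.2827) ≈ 32.8°.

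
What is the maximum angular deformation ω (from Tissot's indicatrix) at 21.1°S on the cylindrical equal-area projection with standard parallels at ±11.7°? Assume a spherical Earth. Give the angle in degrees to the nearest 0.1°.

For cylindrical equal-area with standard parallel φ₀, h = cos φ / cos φ₀ and k = cos φ₀ / cos φ, so h·k = 1.
At 21.1°: h = 0.9527, k = 1.050; principal scales a = 1.050, b = 0.9527.
sin(ω/2) = (a − b)/(a + b) = 0.09685/2.002 = 0.04837, so ω = 2 arcsin(0.04837) ≈ 5.5°.

5.5°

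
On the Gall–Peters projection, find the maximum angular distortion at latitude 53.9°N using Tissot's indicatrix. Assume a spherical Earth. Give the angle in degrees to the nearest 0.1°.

Gall–Peters is a cylindrical equal-area projection with standard parallels at ±45°. Cylindrical equal-area (φ₀ = 45°): h = cos φ / cos 45° along meridians, k = cos 45° / cos φ along parallels; h·k = 1.
At 53.9°: h = 0.8332, k = 1.200; principal scales a = 1.200, b = 0.8332.
sin(ω/2) = (a − b)/(a + b) = 0.3669/2.033 = 0.1804, so ω = 2 arcsin(0.1804) ≈ 20.8°.

20.8°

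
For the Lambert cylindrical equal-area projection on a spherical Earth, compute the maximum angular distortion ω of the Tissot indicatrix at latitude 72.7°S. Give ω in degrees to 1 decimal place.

113.8°

The Lambert cylindrical equal-area projection is the cylindrical equal-area projection with its standard parallel at the equator (φ₀ = 0). For cylindrical equal-area with standard parallel φ₀, h = cos φ / cos φ₀ and k = cos φ₀ / cos φ, so h·k = 1.
At 72.7°: h = 0.2974, k = 3.363; principal scales a = 3.363, b = 0.2974.
sin(ω/2) = (a − b)/(a + b) = 3.065/3.660 = 0.8375, so ω = 2 arcsin(0.8375) ≈ 113.8°.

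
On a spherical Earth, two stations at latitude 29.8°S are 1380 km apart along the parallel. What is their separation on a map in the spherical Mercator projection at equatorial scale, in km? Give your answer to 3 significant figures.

For Mercator, h = k = sec φ (a conformal cylindrical projection has a single point scale, 1/cos φ).
Along the parallel, k = sec 29.8° = 1/0.8678 = 1.152.
Map distance = 1380 × 1.152 ≈ 1590 km.

1590 km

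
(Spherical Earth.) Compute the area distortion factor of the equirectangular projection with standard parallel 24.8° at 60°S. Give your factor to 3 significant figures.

The equidistant cylindrical projection with φ₀ = 24.8° has h = 1 (meridians true) and k = cos φ₀ / cos φ along parallels.
Areal scale = h·k = 1 × cos φ₀ / cos φ; at 60°, h = 1.000, k = 1.816, so h·k = 1.816.

1.82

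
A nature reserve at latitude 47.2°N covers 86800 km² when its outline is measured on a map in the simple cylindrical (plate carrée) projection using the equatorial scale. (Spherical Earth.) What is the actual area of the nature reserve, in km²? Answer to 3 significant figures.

59000 km²

In the plate carrée (x = Rλ, y = Rφ), meridians are true-scale (h = 1) and parallels are stretched by k = sec φ.
Areal scale = h·k = 1 × sec φ; at 47.2°, h = 1.000, k = 1.472, so h·k = 1.472.
True area = apparent / (areal scale) = 86800 / 1.472 ≈ 59000 km².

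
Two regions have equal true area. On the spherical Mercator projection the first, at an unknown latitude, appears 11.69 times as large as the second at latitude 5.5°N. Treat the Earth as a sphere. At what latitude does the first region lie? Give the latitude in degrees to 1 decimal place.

Mercator areal scale is sec²φ, so apparent-area ratio = sec²φ₁ / sec²φ₂ = cos²φ₂ / cos²φ₁.
cos²φ₂ / cos²φ₁ = 11.69  ⇒  cos φ₁ = cos 5.5° / √11.69 = 0.9954/3.419 = 0.2911.
φ₁ = arccos(0.2911) ≈ 73.1°.

73.1°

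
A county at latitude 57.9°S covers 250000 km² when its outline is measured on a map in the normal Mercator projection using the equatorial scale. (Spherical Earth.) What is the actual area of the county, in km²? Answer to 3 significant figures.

70600 km²

For Mercator, h = k = sec φ (a conformal cylindrical projection has a single point scale, 1/cos φ).
Areal scale = k² = sec²φ = 1/cos²(57.9°) = 1/0.5314² = 3.541.
True area = apparent / (areal scale) = 250000 / 3.541 ≈ 70600 km².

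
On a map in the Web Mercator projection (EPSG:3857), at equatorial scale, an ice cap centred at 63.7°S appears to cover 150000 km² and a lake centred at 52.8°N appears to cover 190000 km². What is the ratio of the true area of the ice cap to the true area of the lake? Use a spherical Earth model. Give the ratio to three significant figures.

0.424

Since Mercator area scale is 1/cos²φ, the true area equals the apparent area multiplied by cos²φ.
True area of ice cap: 150000 × cos²(63.7°) = 150000 × 0.1963 = 29450 km².
True area of lake: 190000 × cos²(52.8°) = 190000 × 0.3655 = 69450 km².
Ratio = 29450 / 69450 ≈ 0.424.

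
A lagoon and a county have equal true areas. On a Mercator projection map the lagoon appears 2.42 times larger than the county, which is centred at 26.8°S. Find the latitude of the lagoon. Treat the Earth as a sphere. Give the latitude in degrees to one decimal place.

55.0°

Mercator areal scale is sec²φ, so apparent-area ratio = sec²φ₁ / sec²φ₂ = cos²φ₂ / cos²φ₁.
cos²φ₂ / cos²φ₁ = 2.42  ⇒  cos φ₁ = cos 26.8° / √2.42 = 0.8926/1.556 = 0.5738.
φ₁ = arccos(0.5738) ≈ 55.0°.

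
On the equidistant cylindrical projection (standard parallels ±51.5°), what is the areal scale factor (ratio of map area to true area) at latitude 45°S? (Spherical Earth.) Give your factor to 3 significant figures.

In the equirectangular projection with standard parallel φ₀ = 51.5° (x = Rλ cos φ₀, y = Rφ), meridians are true-scale (h = 1) and the parallel scale is k = cos φ₀ / cos φ.
Areal scale = h·k = 1 × cos φ₀ / cos φ; at 45°, h = 1.000, k = 0.8804, so h·k = 0.8804.

0.880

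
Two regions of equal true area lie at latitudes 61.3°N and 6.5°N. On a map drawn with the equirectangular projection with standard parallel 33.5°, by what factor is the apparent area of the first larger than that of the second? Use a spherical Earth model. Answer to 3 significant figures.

2.07

The equidistant cylindrical projection with φ₀ = 33.5° has h = 1 (meridians true) and k = cos φ₀ / cos φ along parallels.
Areal scale at 61.3°: h·k = 1.000 × 1.736 = 1.736.
Areal scale at 6.5°: h·k = 1.000 × 0.8393 = 0.8393.
Ratio = 1.736/0.8393 ≈ 2.07.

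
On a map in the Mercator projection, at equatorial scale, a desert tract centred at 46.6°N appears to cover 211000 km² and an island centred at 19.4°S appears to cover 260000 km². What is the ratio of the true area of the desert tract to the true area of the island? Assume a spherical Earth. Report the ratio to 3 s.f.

On Mercator the areal scale is sec²φ, so true area = apparent × cos²φ.
True area of desert tract: 211000 × cos²(46.6°) = 211000 × 0.4721 = 99610 km².
True area of island: 260000 × cos²(19.4°) = 260000 × 0.8897 = 231300 km².
Ratio = 99610 / 231300 ≈ 0.431.

0.431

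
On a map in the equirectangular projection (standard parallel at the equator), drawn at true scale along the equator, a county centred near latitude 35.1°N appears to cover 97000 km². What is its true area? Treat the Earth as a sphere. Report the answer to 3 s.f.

79400 km²

For the equirectangular projection with φ₀ = 0 (plate carrée), h = 1 along meridians and k = sec φ along parallels.
Areal scale = h·k = 1 × sec φ; at 35.1°, h = 1.000, k = 1.222, so h·k = 1.222.
True area = apparent / (areal scale) = 97000 / 1.222 ≈ 79400 km².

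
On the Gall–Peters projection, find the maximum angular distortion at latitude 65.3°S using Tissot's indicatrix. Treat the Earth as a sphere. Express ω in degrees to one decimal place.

57.7°

The Gall–Peters projection is cylindrical equal-area with φ₀ = 45°. Cylindrical equal-area (φ₀ = 45°): h = cos φ / cos 45° along meridians, k = cos 45° / cos φ along parallels; h·k = 1.
At 65.3°: h = 0.5910, k = 1.692; principal scales a = 1.692, b = 0.5910.
sin(ω/2) = (a − b)/(a + b) = 1.101/2.283 = 0.4823, so ω = 2 arcsin(0.4823) ≈ 57.7°.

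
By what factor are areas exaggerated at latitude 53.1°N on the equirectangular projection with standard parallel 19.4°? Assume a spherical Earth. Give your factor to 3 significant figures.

1.57

With standard parallel φ₀ = 19.4°, the equirectangular projection gives x = Rλ cos φ₀, y = Rφ, so h = 1 and k = cos 19.4° / cos φ.
Areal scale = h·k = 1 × cos φ₀ / cos φ; at 53.1°, h = 1.000, k = 1.571, so h·k = 1.571.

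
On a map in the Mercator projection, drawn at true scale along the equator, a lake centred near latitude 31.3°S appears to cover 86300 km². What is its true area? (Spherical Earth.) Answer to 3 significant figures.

For Mercator, h = k = sec φ (a conformal cylindrical projection has a single point scale, 1/cos φ).
Areal scale = k² = sec²φ = 1/cos²(31.3°) = 1/0.8545² = 1.370.
True area = apparent / (areal scale) = 86300 / 1.370 ≈ 63000 km².

63000 km²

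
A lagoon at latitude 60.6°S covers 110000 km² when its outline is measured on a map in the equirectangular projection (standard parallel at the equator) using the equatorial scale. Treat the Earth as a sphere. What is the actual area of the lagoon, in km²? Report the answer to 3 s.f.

54000 km²

In the plate carrée (x = Rλ, y = Rφ), meridians are true-scale (h = 1) and parallels are stretched by k = sec φ.
Areal scale = h·k = 1 × sec φ; at 60.6°, h = 1.000, k = 2.037, so h·k = 2.037.
True area = apparent / (areal scale) = 110000 / 2.037 ≈ 54000 km².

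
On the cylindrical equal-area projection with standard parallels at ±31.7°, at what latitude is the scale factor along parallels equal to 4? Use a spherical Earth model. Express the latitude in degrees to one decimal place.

77.7°

For cylindrical equal-area with standard parallel φ₀, h = cos φ / cos φ₀ and k = cos φ₀ / cos φ, so h·k = 1.
k = cos φ₀ / cos φ = 4  ⇒  cos φ = cos 31.7° / 4 = 0.2127.
φ = arccos(0.2127) ≈ 77.7°.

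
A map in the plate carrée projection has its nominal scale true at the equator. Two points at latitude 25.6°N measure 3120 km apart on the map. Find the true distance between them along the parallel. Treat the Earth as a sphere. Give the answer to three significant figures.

Plate carrée maps x = Rλ, y = Rφ. The meridian scale is h = 1 and the parallel scale is k = 1/cos φ = sec φ.
Along the parallel at 25.6°, map distances are exaggerated by k = sec 25.6° = 1.109.
True distance = 3120 / 1.109 = 3120 × cos 25.6° ≈ 2810 km.

2810 km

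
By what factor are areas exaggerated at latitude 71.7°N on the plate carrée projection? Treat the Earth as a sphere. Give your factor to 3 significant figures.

3.18

Plate carrée maps x = Rλ, y = Rφ. The meridian scale is h = 1 and the parallel scale is k = 1/cos φ = sec φ.
Areal scale = h·k = 1 × sec φ; at 71.7°, h = 1.000, k = 3.185, so h·k = 3.185.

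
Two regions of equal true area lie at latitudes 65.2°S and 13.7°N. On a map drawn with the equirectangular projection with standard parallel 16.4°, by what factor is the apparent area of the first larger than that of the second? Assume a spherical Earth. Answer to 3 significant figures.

2.32

The equidistant cylindrical projection with φ₀ = 16.4° has h = 1 (meridians true) and k = cos φ₀ / cos φ along parallels.
Areal scale at 65.2°: h·k = 1.000 × 2.287 = 2.287.
Areal scale at 13.7°: h·k = 1.000 × 0.9874 = 0.9874.
Ratio = 2.287/0.9874 ≈ 2.32.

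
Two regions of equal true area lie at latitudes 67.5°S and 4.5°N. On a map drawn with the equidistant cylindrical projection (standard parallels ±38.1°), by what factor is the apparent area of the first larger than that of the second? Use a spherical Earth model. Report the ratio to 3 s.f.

2.61

In the equirectangular projection with standard parallel φ₀ = 38.1° (x = Rλ cos φ₀, y = Rφ), meridians are true-scale (h = 1) and the parallel scale is k = cos φ₀ / cos φ.
Areal scale at 67.5°: h·k = 1.000 × 2.056 = 2.056.
Areal scale at 4.5°: h·k = 1.000 × 0.7894 = 0.7894.
Ratio = 2.056/0.7894 ≈ 2.61.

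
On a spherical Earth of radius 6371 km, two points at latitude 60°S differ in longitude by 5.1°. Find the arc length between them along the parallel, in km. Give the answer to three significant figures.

Arc length along a parallel = R cos φ · Δλ (with Δλ in radians).
= 6371 × cos 60° × (5.1° × π/180) = 6371 × 0.5000 × 0.08901 ≈ 284 km.

284 km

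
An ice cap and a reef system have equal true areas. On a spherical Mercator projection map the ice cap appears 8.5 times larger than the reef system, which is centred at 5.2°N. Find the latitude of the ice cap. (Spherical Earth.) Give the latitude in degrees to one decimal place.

On Mercator, (apparent₁)/(apparent₂) = sec²φ₁ / sec²φ₂ when true areas are equal.
cos²φ₂ / cos²φ₁ = 8.5  ⇒  cos φ₁ = cos 5.2° / √8.5 = 0.9959/2.915 = 0.3416.
φ₁ = arccos(0.3416) ≈ 70.0°.

70.0°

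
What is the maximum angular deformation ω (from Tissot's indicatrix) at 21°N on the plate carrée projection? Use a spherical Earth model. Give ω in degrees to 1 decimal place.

3.9°

Plate carrée maps x = Rλ, y = Rφ. The meridian scale is h = 1 and the parallel scale is k = 1/cos φ = sec φ.
At 21°: h = 1.000, k = 1.071; principal scales a = 1.071, b = 1.000.
sin(ω/2) = (a − b)/(a + b) = 0.07114/2.071 = 0.03435, so ω = 2 arcsin(0.03435) ≈ 3.9°.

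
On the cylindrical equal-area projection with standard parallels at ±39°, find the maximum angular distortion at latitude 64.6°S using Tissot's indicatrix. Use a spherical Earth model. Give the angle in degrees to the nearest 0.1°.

For cylindrical equal-area with standard parallel φ₀, h = cos φ / cos φ₀ and k = cos φ₀ / cos φ, so h·k = 1.
At 64.6°: h = 0.5519, k = 1.812; principal scales a = 1.812, b = 0.5519.
sin(ω/2) = (a − b)/(a + b) = 1.260/2.364 = 0.5330, so ω = 2 arcsin(0.5330) ≈ 64.4°.

64.4°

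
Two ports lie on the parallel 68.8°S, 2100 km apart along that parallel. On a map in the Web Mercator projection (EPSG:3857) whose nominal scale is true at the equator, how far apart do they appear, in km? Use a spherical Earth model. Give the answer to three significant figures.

For Mercator, h = k = sec φ (a conformal cylindrical projection has a single point scale, 1/cos φ).
Along the parallel, k = sec 68.8° = 1/0.3616 = 2.765.
Map distance = 2100 × 2.765 ≈ 5810 km.

5810 km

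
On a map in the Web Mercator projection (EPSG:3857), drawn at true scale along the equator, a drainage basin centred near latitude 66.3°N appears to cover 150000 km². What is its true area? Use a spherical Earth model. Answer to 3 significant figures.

24200 km²

The Mercator projection is conformal; its linear scale factor is the same in every direction and equals sec φ = 1/cos φ.
Areal scale = k² = sec²φ = 1/cos²(66.3°) = 1/0.4019² = 6.190.
True area = apparent / (areal scale) = 150000 / 6.190 ≈ 24200 km².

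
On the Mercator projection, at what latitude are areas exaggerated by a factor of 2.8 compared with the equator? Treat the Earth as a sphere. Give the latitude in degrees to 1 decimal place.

53.3°

Mercator areal scale is sec²φ.
sec²φ = 2.8  ⇒  cos²φ = 0.3571  ⇒  cos φ = 0.5976.
φ = arccos(0.5976) ≈ 53.3°.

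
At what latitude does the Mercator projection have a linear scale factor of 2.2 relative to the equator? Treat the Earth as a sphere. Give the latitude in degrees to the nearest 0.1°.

Mercator scale is k = sec φ = 1/cos φ.
1/cos φ = 2.2  ⇒  cos φ = 0.4545  ⇒  φ = arccos(0.4545) ≈ 63.0°.

63.0°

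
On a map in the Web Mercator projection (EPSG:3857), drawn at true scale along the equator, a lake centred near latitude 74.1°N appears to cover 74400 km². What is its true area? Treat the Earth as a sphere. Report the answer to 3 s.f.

5580 km²

Mercator is conformal, so the point scale is isotropic: h = k = sec φ = 1/cos φ.
Areal scale = k² = sec²φ = 1/cos²(74.1°) = 1/0.2740² = 13.32.
True area = apparent / (areal scale) = 74400 / 13.32 ≈ 5580 km².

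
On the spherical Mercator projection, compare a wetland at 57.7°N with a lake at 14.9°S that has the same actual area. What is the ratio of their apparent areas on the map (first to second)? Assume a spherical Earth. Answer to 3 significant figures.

Mercator is conformal with k = sec φ, so areal scale = k² = sec²φ.
At 57.7°: sec²(57.7°) = 1/0.5344² = 3.502.
At 14.9°: sec²(14.9°) = 1/0.9664² = 1.071.
Ratio = 3.502/1.071 = cos²(14.9°)/cos²(57.7°) ≈ 3.27.

3.27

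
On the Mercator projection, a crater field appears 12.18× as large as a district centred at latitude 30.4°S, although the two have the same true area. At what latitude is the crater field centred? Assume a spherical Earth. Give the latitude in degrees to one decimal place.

Mercator areal scale is sec²φ, so apparent-area ratio = sec²φ₁ / sec²φ₂ = cos²φ₂ / cos²φ₁.
cos²φ₂ / cos²φ₁ = 12.18  ⇒  cos φ₁ = cos 30.4° / √12.18 = 0.8625/3.490 = 0.2471.
φ₁ = arccos(0.2471) ≈ 75.7°.

75.7°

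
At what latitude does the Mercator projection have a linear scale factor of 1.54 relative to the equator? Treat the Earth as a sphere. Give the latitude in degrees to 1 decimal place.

Mercator scale is k = sec φ = 1/cos φ.
1/cos φ = 1.54  ⇒  cos φ = 0.6494  ⇒  φ = arccos(0.6494) ≈ 49.5°.

49.5°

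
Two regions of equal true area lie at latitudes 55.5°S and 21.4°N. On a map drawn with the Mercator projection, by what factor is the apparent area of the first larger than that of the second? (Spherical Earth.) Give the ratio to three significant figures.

2.70

On Mercator, area is exaggerated by sec²φ = 1/cos²φ.
At 55.5°: sec²(55.5°) = 1/0.5664² = 3.117.
At 21.4°: sec²(21.4°) = 1/0.9311² = 1.154.
Ratio = 3.117/1.154 = cos²(21.4°)/cos²(55.5°) ≈ 2.70.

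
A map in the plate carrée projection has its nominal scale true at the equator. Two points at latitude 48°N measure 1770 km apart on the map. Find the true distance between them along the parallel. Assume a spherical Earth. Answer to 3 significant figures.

Plate carrée maps x = Rλ, y = Rφ. The meridian scale is h = 1 and the parallel scale is k = 1/cos φ = sec φ.
Along the parallel at 48°, map distances are exaggerated by k = sec 48° = 1.494.
True distance = 1770 / 1.494 = 1770 × cos 48° ≈ 1180 km.

1180 km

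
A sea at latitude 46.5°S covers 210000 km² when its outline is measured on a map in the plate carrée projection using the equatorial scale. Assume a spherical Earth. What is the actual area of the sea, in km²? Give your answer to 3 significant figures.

145000 km²

In the plate carrée (x = Rλ, y = Rφ), meridians are true-scale (h = 1) and parallels are stretched by k = sec φ.
Areal scale = h·k = 1 × sec φ; at 46.5°, h = 1.000, k = 1.453, so h·k = 1.453.
True area = apparent / (areal scale) = 210000 / 1.453 ≈ 145000 km².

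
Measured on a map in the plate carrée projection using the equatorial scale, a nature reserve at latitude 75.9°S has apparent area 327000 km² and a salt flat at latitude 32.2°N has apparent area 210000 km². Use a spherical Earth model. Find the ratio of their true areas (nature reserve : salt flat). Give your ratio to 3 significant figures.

Plate carrée has h = 1 and k = sec φ, giving areal scale sec φ; true area = (apparent area) · cos φ.
True area of nature reserve: 327000 × cos(75.9°) = 327000 × 0.2436 = 79660 km².
True area of salt flat: 210000 × cos(32.2°) = 210000 × 0.8462 = 177700 km².
Ratio = 79660 / 177700 ≈ 0.448.

0.448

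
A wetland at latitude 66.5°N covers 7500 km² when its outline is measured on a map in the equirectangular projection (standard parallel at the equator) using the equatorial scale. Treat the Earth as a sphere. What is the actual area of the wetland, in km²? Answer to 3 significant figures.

2990 km²

In the plate carrée (x = Rλ, y = Rφ), meridians are true-scale (h = 1) and parallels are stretched by k = sec φ.
Areal scale = h·k = 1 × sec φ; at 66.5°, h = 1.000, k = 2.508, so h·k = 2.508.
True area = apparent / (areal scale) = 7500 / 2.508 ≈ 2990 km².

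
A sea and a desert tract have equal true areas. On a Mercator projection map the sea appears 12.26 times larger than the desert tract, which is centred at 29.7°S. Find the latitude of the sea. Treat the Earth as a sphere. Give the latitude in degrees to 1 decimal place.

75.6°

For equal true areas on Mercator, apparent areas scale as sec²φ, so the ratio is cos²φ₂ / cos²φ₁.
cos²φ₂ / cos²φ₁ = 12.26  ⇒  cos φ₁ = cos 29.7° / √12.26 = 0.8686/3.501 = 0.2481.
φ₁ = arccos(0.2481) ≈ 75.6°.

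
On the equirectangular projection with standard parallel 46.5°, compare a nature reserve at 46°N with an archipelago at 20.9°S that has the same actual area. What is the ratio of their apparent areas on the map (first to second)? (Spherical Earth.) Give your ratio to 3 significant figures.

1.34

In the equirectangular projection with standard parallel φ₀ = 46.5° (x = Rλ cos φ₀, y = Rφ), meridians are true-scale (h = 1) and the parallel scale is k = cos φ₀ / cos φ.
Areal scale at 46°: h·k = 1.000 × 0.9909 = 0.9909.
Areal scale at 20.9°: h·k = 1.000 × 0.7368 = 0.7368.
Ratio = 0.9909/0.7368 ≈ 1.34.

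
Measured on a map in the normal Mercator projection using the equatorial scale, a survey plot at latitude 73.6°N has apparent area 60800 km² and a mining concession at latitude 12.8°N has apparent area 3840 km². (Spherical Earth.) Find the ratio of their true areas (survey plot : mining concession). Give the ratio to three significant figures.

1.33

On Mercator the areal scale is sec²φ, so true area = apparent × cos²φ.
True area of survey plot: 60800 × cos²(73.6°) = 60800 × 0.07972 = 4847 km².
True area of mining concession: 3840 × cos²(12.8°) = 3840 × 0.9509 = 3652 km².
Ratio = 4847 / 3652 ≈ 1.33.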